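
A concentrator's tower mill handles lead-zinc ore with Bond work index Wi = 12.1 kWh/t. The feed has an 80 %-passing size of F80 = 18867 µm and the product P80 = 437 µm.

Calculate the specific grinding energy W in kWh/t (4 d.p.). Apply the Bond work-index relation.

W = 10 Wi (P80^-0.5 − F80^-0.5)
1/√437 = 0.047836;  1/√18867 = 0.007280
W = 10·12.1·(0.047836 − 0.007280) = 4.9073 kWh/t

W = 4.9073 kWh/t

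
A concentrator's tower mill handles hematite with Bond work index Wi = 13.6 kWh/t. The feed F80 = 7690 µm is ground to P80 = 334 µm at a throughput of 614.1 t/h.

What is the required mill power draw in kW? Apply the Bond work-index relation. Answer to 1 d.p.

P = 3617.5 kW

Bond: W = 10·Wi·(1/√P80 − 1/√F80)
W = 10·13.6·(1/√334 − 1/√7690) = 10·13.6·(0.043314) = 5.8907 kWh/t
Power = W × throughput = 5.8907 kWh/t × 614.1 t/h = 3617.5 kW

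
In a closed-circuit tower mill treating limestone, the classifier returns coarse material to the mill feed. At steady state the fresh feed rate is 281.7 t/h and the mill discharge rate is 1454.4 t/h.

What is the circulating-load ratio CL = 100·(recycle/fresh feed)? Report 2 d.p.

CL = 416.29 %

Discharge = new feed + return, hence
R = M − F = 1454.4 − 281.7 = 1172.7 t/h
CL = 100·R/F = 100·1172.7/281.7 = 416.29 %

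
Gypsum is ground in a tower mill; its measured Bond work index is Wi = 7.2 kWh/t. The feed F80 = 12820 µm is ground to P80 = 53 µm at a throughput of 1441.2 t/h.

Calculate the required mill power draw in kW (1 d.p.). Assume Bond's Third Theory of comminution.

P = 13337.0 kW

W = 10 Wi / √P80 − 10 Wi / √F80
W = 10·7.2·(1/√53 − 1/√12820) = 10·7.2·(0.128529) = 9.2541 kWh/t
Power = W × throughput = 9.2541 kWh/t × 1441.2 t/h = 13337.0 kW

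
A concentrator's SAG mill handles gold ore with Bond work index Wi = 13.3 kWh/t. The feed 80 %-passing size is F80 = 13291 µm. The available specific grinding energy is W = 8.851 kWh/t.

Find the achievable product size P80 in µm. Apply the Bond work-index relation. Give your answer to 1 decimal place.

P80 = 176.7 µm

W = 10 Wi (1/√P80 − 1/√F80)  [Bond]
⇒ 1/√P80 = W/(10 Wi) + 1/√F80
  = 8.8510/(10·13.3) + 1/√13291 = 0.066549 + 0.008674 = 0.075223
P80 = (1/0.075223)² = 13.2938² = 176.73 µm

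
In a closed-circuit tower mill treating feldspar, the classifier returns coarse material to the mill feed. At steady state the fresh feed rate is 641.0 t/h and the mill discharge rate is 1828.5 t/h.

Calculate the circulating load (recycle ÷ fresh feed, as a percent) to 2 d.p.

CL = 185.26 %

Steady state: M = F + R.
R = M − F = 1828.5 − 641.0 = 1187.5 t/h
CL = 100·R/F = 100·1187.5/641.0 = 185.26 %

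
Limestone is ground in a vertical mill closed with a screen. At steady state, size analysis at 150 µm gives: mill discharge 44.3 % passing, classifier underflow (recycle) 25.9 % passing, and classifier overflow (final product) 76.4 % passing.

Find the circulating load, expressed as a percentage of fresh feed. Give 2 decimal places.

CL = 174.46 %

Let r = R/F. Size balance at 150 µm:
r = (o − d)/(d − u)
r = (76.4 − 44.3)/(44.3 − 25.9) = 32.1/18.4 = 1.7446
CL = 100·r = 174.46 %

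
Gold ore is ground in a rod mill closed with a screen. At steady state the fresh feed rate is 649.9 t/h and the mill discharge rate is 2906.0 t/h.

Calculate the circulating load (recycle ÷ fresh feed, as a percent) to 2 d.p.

CL = 347.15 %

M = F + R at steady state, so:
R = M − F = 2906.0 − 649.9 = 2256.1 t/h
CL = 100·R/F = 100·2256.1/649.9 = 347.15 %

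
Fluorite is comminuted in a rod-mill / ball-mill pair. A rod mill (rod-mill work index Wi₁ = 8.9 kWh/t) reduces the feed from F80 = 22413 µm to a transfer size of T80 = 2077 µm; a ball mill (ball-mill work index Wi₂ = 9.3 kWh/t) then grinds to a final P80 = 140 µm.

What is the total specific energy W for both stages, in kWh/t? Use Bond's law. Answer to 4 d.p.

W = 7.1777 kWh/t

W_Bond = 10·Wi·(1/√P₈₀ − 1/√F₈₀)
Stage 1 (22413→2077 µm, Wi₁=8.9): W₁ = 10·8.9·(0.021942 − 0.006680) = 1.3584 kWh/t
Stage 2 (2077→140 µm, Wi₂=9.3): W₂ = 10·9.3·(0.084515 − 0.021942) = 5.8193 kWh/t
W = W₁ + W₂ = 1.3584 + 5.8193 = 7.1777 kWh/t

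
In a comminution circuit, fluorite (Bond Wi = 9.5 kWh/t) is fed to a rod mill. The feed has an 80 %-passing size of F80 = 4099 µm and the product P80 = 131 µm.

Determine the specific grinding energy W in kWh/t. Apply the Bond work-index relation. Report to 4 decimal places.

Bond: W = 10·Wi·(1/√P80 − 1/√F80)
1/√131 = 0.087370;  1/√4099 = 0.015619
W = 10·9.5·(0.087370 − 0.015619) = 6.8164 kWh/t

W = 6.8164 kWh/t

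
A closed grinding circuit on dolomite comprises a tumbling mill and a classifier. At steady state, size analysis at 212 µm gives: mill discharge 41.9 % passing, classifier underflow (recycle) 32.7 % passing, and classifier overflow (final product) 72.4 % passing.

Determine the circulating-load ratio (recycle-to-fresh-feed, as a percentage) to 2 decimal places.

CL = 331.52 %

Mass balance on the −212 µm fraction:
d + r·d = r·u + o → r(d−u) = o−d
r = (72.4 − 41.9)/(41.9 − 32.7) = 30.5/9.2 = 3.3152
CL = 100·r = 331.52 %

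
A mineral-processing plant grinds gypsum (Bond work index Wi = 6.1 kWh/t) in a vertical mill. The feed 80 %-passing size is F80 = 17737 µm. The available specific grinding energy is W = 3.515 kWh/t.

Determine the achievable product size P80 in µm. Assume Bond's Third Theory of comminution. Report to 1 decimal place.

W = 10·Wi·(P80^(-½) − F80^(-½))
⇒ 1/√P80 = W/(10 Wi) + 1/√F80
  = 3.5150/(10·6.1) + 1/√17737 = 0.057623 + 0.007509 = 0.065132
P80 = (1/0.065132)² = 15.3535² = 235.73 µm

P80 = 235.7 µm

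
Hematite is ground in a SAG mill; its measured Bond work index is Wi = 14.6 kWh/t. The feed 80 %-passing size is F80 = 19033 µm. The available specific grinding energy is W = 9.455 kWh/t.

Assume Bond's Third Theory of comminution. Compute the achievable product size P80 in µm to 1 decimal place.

P80 = 192.9 µm

Bond:  W = 10 Wi (1/√P − 1/√F)
P80^(−½) = W/(10 Wi) + F80^(−½)
  = 9.4550/(10·14.6) + 1/√19033 = 0.064760 + 0.007248 = 0.072009
P80 = (1/0.072009)² = 13.8872² = 192.85 µm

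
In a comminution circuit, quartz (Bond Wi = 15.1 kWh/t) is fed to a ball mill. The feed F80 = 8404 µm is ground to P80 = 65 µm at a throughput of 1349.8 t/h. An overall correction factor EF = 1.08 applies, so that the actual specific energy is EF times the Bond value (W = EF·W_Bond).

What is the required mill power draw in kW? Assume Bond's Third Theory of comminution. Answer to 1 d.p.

W_Bond = 10·Wi·(1/√P₈₀ − 1/√F₈₀)
W = 10·15.1·(1/√65 − 1/√8404) = 10·15.1·(0.113126) = 17.0821 kWh/t
Apply correction: 17.0821 × 1.08 = 18.4487 kWh/t
P = W·T = 18.4487·1349.8 = 24902.0 kW

P = 24902.0 kW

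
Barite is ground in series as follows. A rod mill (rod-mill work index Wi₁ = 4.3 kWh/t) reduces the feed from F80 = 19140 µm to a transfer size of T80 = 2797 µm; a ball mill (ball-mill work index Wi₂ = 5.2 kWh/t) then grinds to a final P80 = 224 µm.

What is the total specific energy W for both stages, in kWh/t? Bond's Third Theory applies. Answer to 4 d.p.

W = 2.9934 kWh/t

Bond: W = 10·Wi·(1/√P80 − 1/√F80)
Stage 1 (19140→2797 µm, Wi₁=4.3): W₁ = 10·4.3·(0.018908 − 0.007228) = 0.5022 kWh/t
Stage 2 (2797→224 µm, Wi₂=5.2): W₂ = 10·5.2·(0.066815 − 0.018908) = 2.4912 kWh/t
W = W₁ + W₂ = 0.5022 + 2.4912 = 2.9934 kWh/t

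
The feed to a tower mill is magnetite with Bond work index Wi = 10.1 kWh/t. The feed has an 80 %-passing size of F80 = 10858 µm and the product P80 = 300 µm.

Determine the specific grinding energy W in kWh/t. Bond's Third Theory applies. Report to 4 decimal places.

W = 10·Wi·[P80^(−½) − F80^(−½)]
1/√300 = 0.057735;  1/√10858 = 0.009597
W = 10·10.1·(0.057735 − 0.009597) = 4.8620 kWh/t

W = 4.8620 kWh/t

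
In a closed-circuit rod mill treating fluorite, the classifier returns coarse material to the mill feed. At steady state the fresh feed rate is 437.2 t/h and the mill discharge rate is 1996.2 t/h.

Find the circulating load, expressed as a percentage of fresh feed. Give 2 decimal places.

M = F + R at steady state, so:
R = M − F = 1996.2 − 437.2 = 1559.0 t/h
CL = 100·R/F = 100·1559.0/437.2 = 356.59 %

CL = 356.59 %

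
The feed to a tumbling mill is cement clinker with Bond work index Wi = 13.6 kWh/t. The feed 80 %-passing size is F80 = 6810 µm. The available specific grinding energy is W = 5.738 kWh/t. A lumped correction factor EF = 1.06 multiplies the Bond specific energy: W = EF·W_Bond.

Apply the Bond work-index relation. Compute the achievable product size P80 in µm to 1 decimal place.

P80 = 371.0 µm

W = 10·Wi·[P80^(−½) − F80^(−½)]
W_Bond = W / EF = 5.738 / 1.06 = 5.4132 kWh/t
P80^-0.5 = F80^-0.5 + W_Bond/(10 Wi)
  = 5.4132/(10·13.6) + 1/√6810 = 0.039803 + 0.012118 = 0.051921
P80 = (1/0.051921)² = 19.2601² = 370.95 µm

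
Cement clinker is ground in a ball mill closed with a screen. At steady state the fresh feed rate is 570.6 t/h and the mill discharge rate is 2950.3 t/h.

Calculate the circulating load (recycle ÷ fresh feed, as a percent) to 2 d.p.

M = F + R at steady state, so:
R = M − F = 2950.3 − 570.6 = 2379.7 t/h
CL = 100·R/F = 100·2379.7/570.6 = 417.05 %

CL = 417.05 %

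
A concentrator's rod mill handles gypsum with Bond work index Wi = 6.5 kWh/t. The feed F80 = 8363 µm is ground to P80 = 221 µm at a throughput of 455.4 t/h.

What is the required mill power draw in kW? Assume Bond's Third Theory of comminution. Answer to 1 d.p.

P = 1667.5 kW

Bond: W = 10·Wi·(1/√P80 − 1/√F80)
W = 10·6.5·(1/√221 − 1/√8363) = 10·6.5·(0.056332) = 3.6616 kWh/t
P_mill = W·ṁ = 3.6616·455.4 = 1667.5 kW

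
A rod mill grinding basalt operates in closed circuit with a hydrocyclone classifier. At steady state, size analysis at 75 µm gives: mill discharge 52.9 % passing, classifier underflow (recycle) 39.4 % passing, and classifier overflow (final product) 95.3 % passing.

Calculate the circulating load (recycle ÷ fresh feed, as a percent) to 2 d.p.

CL = 314.07 %

Let r = R/F. Size balance at 75 µm:
Fd + Rd = Ru + Fo ⇒ R/F = (o−d)/(d−u)
r = (95.3 − 52.9)/(52.9 − 39.4) = 42.4/13.5 = 3.1407
CL = 100·r = 314.07 %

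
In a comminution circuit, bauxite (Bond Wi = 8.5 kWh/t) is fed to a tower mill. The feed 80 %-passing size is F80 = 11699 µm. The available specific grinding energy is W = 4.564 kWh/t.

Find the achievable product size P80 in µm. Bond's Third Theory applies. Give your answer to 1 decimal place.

W = 10·Wi·(P80^(-½) − F80^(-½))
1/√P80 = 1/√F80 + W/(10·Wi)
  = 4.5640/(10·8.5) + 1/√11699 = 0.053694 + 0.009245 = 0.062940
P80 = (1/0.062940)² = 15.8883² = 252.44 µm

P80 = 252.4 µm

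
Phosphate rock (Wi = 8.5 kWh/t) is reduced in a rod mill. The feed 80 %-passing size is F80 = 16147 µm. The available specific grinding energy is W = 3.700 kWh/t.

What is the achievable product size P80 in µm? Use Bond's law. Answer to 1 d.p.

P80 = 378.5 µm

W = 10 Wi (P80^-0.5 − F80^-0.5)
P80^(−½) = W/(10 Wi) + F80^(−½)
  = 3.7000/(10·8.5) + 1/√16147 = 0.043529 + 0.007870 = 0.051399
P80 = (1/0.051399)² = 19.4556² = 378.52 µm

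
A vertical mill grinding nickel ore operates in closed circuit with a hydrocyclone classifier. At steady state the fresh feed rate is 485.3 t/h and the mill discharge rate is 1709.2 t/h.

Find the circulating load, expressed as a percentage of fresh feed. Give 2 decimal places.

CL = 252.19 %

M = F + R at steady state, so:
R = M − F = 1709.2 − 485.3 = 1223.9 t/h
CL = 100·R/F = 100·1223.9/485.3 = 252.19 %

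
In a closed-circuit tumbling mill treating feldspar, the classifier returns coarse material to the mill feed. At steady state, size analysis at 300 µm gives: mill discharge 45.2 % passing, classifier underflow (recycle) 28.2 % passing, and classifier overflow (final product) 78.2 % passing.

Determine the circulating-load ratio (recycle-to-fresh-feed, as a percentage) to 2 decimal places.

Balance %-passing 300 µm (r = R/F):
d + r·d = r·u + o → r(d−u) = o−d
r = (78.2 − 45.2)/(45.2 − 28.2) = 33.0/17.0 = 1.9412
CL = 100·r = 194.12 %

CL = 194.12 %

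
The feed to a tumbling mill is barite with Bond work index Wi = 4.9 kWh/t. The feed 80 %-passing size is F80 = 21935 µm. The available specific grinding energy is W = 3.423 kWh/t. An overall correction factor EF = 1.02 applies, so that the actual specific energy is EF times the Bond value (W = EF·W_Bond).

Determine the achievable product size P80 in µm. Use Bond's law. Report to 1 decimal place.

W = 10 Wi / √P80 − 10 Wi / √F80
W_Bond = W / EF = 3.423 / 1.02 = 3.3559 kWh/t
P80^(−½) = W_Bond/(10 Wi) + F80^(−½)
  = 3.3559/(10·4.9) + 1/√21935 = 0.068487 + 0.006752 = 0.075239
P80 = (1/0.075239)² = 13.2909² = 176.65 µm

P80 = 176.6 µm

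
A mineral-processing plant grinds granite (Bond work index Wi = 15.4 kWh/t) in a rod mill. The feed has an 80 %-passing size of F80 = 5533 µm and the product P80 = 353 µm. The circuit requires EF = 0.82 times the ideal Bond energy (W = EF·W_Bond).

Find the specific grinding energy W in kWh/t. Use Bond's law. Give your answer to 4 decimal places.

Bond: W = 10·Wi·(1/√P80 − 1/√F80)
1/√353 = 0.053225;  1/√5533 = 0.013444
W = 10·15.4·(0.053225 − 0.013444) = 6.1263 kWh/t
W_actual = 0.82 × 6.1263 = 5.0235 kWh/t

W = 5.0235 kWh/t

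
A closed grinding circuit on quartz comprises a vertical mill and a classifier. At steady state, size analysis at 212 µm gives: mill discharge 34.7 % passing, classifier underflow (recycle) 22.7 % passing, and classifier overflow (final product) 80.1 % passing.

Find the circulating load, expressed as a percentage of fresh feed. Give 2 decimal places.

Classifier node, passing 212 µm:
r = (o − d)/(d − u)
r = (80.1 − 34.7)/(34.7 − 22.7) = 45.4/12.0 = 3.7833
CL = 100·r = 378.33 %

CL = 378.33 %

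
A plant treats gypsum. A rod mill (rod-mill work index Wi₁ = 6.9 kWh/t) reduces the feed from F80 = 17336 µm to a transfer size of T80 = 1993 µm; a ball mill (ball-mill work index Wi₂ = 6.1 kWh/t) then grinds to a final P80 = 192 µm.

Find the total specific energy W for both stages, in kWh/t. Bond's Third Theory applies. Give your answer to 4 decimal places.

W = 4.0574 kWh/t

W_Bond = 10·Wi·(1/√P₈₀ − 1/√F₈₀)
Stage 1 (17336→1993 µm, Wi₁=6.9): W₁ = 10·6.9·(0.022400 − 0.007595) = 1.0215 kWh/t
Stage 2 (1993→192 µm, Wi₂=6.1): W₂ = 10·6.1·(0.072169 − 0.022400) = 3.0359 kWh/t
W = W₁ + W₂ = 1.0215 + 3.0359 = 4.0574 kWh/t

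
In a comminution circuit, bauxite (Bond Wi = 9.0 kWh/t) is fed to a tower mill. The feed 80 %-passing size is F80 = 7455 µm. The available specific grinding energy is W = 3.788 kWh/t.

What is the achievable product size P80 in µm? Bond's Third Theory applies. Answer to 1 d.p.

P80 = 347.2 µm

W = 10·Wi·[P80^(−½) − F80^(−½)]
P80^(−½) = W/(10 Wi) + F80^(−½)
  = 3.7880/(10·9.0) + 1/√7455 = 0.042089 + 0.011582 = 0.053671
P80 = (1/0.053671)² = 18.6321² = 347.16 µm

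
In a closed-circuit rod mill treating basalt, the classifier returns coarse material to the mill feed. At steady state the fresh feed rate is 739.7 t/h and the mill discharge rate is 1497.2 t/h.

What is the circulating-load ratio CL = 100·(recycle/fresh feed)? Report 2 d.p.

M = F + R at steady state, so:
R = M − F = 1497.2 − 739.7 = 757.5 t/h
CL = 100·R/F = 100·757.5/739.7 = 102.41 %

CL = 102.41 %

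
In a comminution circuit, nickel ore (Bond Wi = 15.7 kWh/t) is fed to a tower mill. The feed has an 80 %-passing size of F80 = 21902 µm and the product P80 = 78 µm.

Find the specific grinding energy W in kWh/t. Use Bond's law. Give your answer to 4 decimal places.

W = 10·Wi·(P80^(-½) − F80^(-½))
1/√78 = 0.113228;  1/√21902 = 0.006757
W = 10·15.7·(0.113228 − 0.006757) = 16.7159 kWh/t

W = 16.7159 kWh/t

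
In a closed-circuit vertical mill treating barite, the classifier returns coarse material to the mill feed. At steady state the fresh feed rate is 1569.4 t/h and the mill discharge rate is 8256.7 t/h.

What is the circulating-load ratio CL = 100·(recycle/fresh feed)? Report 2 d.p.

CL = 426.11 %

Mill node: discharge = fresh + recycle.
R = M − F = 8256.7 − 1569.4 = 6687.3 t/h
CL = 100·R/F = 100·6687.3/1569.4 = 426.11 %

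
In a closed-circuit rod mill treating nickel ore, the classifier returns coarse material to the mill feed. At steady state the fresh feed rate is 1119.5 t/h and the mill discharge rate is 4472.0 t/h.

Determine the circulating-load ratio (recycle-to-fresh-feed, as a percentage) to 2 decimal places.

Steady state: M = F + R.
R = M − F = 4472.0 − 1119.5 = 3352.5 t/h
CL = 100·R/F = 100·3352.5/1119.5 = 299.46 %

CL = 299.46 %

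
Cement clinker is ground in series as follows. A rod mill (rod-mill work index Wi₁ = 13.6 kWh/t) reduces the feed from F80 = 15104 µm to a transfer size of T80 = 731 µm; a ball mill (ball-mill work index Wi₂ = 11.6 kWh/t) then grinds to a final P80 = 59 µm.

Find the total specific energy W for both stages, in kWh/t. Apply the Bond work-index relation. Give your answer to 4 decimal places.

W = 10 Wi (P80^-0.5 − F80^-0.5)
Stage 1 (15104→731 µm, Wi₁=13.6): W₁ = 10·13.6·(0.036986 − 0.008137) = 3.9235 kWh/t
Stage 2 (731→59 µm, Wi₂=11.6): W₂ = 10·11.6·(0.130189 − 0.036986) = 10.8115 kWh/t
W = W₁ + W₂ = 3.9235 + 10.8115 = 14.7350 kWh/t

W = 14.7350 kWh/t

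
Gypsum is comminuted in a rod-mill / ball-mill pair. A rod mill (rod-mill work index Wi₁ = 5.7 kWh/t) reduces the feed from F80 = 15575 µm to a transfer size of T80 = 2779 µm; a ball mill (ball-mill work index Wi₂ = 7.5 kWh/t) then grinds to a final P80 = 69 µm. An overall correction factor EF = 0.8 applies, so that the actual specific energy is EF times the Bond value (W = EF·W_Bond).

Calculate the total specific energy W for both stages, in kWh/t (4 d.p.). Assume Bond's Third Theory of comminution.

W = 6.5846 kWh/t

W = 10·Wi·[P80^(−½) − F80^(−½)]
Stage 1 (15575→2779 µm, Wi₁=5.7): W₁ = 10·5.7·(0.018969 − 0.008013) = 0.6245 kWh/t
Stage 2 (2779→69 µm, Wi₂=7.5): W₂ = 10·7.5·(0.120386 − 0.018969) = 7.6062 kWh/t
W = W₁ + W₂ = 0.6245 + 7.6062 = 8.2308 kWh/t
Corrected W = EF·W_Bond = 0.8·8.2308 = 6.5846 kWh/t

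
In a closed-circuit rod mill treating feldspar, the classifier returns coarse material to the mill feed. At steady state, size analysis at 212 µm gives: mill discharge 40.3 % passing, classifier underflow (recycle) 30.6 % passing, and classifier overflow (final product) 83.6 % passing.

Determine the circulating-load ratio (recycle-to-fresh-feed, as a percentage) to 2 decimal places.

CL = 446.39 %

Balance %-passing 212 µm (r = R/F):
d + r·d = r·u + o → r(d−u) = o−d
r = (83.6 − 40.3)/(40.3 − 30.6) = 43.3/9.7 = 4.4639
CL = 100·r = 446.39 %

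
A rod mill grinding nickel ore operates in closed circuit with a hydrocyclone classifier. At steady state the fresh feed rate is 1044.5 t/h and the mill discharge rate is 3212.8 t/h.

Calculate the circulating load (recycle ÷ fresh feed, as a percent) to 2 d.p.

CL = 207.59 %

Discharge = new feed + return, hence
R = M − F = 3212.8 − 1044.5 = 2168.3 t/h
CL = 100·R/F = 100·2168.3/1044.5 = 207.59 %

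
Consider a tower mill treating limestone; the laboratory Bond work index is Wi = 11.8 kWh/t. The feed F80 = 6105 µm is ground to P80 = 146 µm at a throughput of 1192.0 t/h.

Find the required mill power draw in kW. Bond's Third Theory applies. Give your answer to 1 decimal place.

P = 9840.6 kW

W_Bond = 10·Wi·(1/√P₈₀ − 1/√F₈₀)
W = 10·11.8·(1/√146 − 1/√6105) = 10·11.8·(0.069962) = 8.2555 kWh/t
P = W·T = 8.2555·1192.0 = 9840.6 kW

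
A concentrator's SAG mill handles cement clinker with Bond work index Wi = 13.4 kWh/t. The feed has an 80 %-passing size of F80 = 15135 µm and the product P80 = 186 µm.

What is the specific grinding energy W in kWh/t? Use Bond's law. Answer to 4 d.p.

W = 8.7361 kWh/t

W_Bond = 10·Wi·(1/√P₈₀ − 1/√F₈₀)
1/√186 = 0.073324;  1/√15135 = 0.008128
W = 10·13.4·(0.073324 − 0.008128) = 8.7361 kWh/t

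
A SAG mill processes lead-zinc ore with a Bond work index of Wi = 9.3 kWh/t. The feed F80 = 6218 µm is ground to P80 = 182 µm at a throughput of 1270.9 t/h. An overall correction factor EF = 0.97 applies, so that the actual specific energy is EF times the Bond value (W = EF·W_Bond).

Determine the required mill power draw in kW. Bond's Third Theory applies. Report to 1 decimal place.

W = 10 Wi / √P80 − 10 Wi / √F80
W = 10·9.3·(1/√182 − 1/√6218) = 10·9.3·(0.061443) = 5.7142 kWh/t
Corrected W = EF·W_Bond = 0.97·5.7142 = 5.5428 kWh/t
P_mill = W·ṁ = 5.5428·1270.9 = 7044.3 kW

P = 7044.3 kW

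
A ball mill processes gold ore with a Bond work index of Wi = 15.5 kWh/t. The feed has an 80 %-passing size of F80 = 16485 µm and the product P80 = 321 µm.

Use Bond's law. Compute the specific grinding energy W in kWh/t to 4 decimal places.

W = 7.4440 kWh/t

W = 10 Wi (1/√P80 − 1/√F80)  [Bond]
1/√321 = 0.055815;  1/√16485 = 0.007789
W = 10·15.5·(0.055815 − 0.007789) = 7.4440 kWh/t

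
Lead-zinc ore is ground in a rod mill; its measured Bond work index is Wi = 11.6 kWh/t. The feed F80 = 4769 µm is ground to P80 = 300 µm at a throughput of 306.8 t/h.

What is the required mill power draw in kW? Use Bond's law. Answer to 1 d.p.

W = 10·Wi·(P80^(-½) − F80^(-½))
W = 10·11.6·(1/√300 − 1/√4769) = 10·11.6·(0.043254) = 5.0175 kWh/t
Mill draw = 5.0175 × 306.8 = 1539.4 kW

P = 1539.4 kW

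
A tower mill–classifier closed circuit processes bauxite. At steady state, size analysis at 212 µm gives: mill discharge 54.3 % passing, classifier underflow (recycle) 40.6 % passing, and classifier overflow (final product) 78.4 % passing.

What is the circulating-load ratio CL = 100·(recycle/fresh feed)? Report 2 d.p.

Classifier node, passing 212 µm:
r = (o − d)/(d − u)
r = (78.4 − 54.3)/(54.3 − 40.6) = 24.1/13.7 = 1.7591
CL = 100·r = 175.91 %

CL = 175.91 %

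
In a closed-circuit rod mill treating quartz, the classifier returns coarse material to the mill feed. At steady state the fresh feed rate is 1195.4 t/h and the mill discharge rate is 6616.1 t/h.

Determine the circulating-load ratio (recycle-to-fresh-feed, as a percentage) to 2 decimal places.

CL = 453.46 %

Steady state: M = F + R.
R = M − F = 6616.1 − 1195.4 = 5420.7 t/h
CL = 100·R/F = 100·5420.7/1195.4 = 453.46 %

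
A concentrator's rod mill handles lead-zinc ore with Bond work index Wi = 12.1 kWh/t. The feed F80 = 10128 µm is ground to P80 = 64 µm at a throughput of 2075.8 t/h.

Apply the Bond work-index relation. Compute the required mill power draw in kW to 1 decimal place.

P = 28900.7 kW

W_Bond = 10·Wi·(1/√P₈₀ − 1/√F₈₀)
W = 10·12.1·(1/√64 − 1/√10128) = 10·12.1·(0.115063) = 13.9227 kWh/t
P_mill = W·ṁ = 13.9227·2075.8 = 28900.7 kW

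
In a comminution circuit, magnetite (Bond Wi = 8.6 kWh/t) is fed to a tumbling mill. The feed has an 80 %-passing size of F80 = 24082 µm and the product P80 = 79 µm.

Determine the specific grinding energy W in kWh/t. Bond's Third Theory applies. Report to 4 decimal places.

Bond:  W = 10 Wi (1/√P − 1/√F)
1/√79 = 0.112509;  1/√24082 = 0.006444
W = 10·8.6·(0.112509 − 0.006444) = 9.1216 kWh/t

W = 9.1216 kWh/t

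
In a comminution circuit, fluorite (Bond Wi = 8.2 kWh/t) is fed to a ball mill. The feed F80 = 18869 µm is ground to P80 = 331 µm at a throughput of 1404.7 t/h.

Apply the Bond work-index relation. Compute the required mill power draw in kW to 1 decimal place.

P = 5492.6 kW

W = 10·Wi·(P80^(-½) − F80^(-½))
W = 10·8.2·(1/√331 − 1/√18869) = 10·8.2·(0.047685) = 3.9102 kWh/t
Mill draw = 3.9102 × 1404.7 = 5492.6 kW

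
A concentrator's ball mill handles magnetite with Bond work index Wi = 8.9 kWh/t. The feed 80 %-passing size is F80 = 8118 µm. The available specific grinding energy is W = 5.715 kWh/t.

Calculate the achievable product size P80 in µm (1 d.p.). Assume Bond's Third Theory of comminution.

W = 10·Wi·[P80^(−½) − F80^(−½)]
P80^(−½) = W/(10 Wi) + F80^(−½)
  = 5.7150/(10·8.9) + 1/√8118 = 0.064213 + 0.011099 = 0.075312
P80 = (1/0.075312)² = 13.2780² = 176.31 µm

P80 = 176.3 µm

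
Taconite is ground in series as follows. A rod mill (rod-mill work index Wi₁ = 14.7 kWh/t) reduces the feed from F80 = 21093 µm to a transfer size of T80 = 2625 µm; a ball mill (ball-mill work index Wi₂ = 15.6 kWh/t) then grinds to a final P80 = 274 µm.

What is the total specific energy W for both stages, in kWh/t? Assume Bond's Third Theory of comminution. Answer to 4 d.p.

W = 10·Wi·[P80^(−½) − F80^(−½)]
Stage 1 (21093→2625 µm, Wi₁=14.7): W₁ = 10·14.7·(0.019518 − 0.006885) = 1.8570 kWh/t
Stage 2 (2625→274 µm, Wi₂=15.6): W₂ = 10·15.6·(0.060412 − 0.019518) = 6.3795 kWh/t
W = W₁ + W₂ = 1.8570 + 6.3795 = 8.2365 kWh/t

W = 8.2365 kWh/t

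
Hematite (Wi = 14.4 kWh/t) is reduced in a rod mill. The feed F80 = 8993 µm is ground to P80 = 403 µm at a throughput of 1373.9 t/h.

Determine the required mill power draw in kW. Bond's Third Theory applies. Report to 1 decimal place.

W = 10 Wi (P80^-0.5 − F80^-0.5)
W = 10·14.4·(1/√403 − 1/√8993) = 10·14.4·(0.039269) = 5.6547 kWh/t
P = W·T = 5.6547·1373.9 = 7768.9 kW

P = 7768.9 kW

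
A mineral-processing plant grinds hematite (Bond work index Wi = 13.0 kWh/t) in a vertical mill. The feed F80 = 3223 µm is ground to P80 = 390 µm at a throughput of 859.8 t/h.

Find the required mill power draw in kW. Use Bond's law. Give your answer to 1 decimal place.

W = 10·Wi·[P80^(−½) − F80^(−½)]
W = 10·13.0·(1/√390 − 1/√3223) = 10·13.0·(0.033022) = 4.2929 kWh/t
P_mill = W·ṁ = 4.2929·859.8 = 3691.1 kW

P = 3691.1 kW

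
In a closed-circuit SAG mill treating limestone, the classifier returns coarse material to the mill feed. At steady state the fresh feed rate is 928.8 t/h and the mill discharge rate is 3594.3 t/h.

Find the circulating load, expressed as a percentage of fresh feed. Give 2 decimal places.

CL = 286.98 %

M = F + R at steady state, so:
R = M − F = 3594.3 − 928.8 = 2665.5 t/h
CL = 100·R/F = 100·2665.5/928.8 = 286.98 %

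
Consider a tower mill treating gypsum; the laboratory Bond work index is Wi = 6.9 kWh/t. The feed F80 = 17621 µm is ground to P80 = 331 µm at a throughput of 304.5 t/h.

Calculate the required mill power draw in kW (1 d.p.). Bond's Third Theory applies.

Bond: W = 10·Wi·(1/√P80 − 1/√F80)
W = 10·6.9·(1/√331 − 1/√17621) = 10·6.9·(0.047432) = 3.2728 kWh/t
P_mill = W·ṁ = 3.2728·304.5 = 996.6 kW

P = 996.6 kW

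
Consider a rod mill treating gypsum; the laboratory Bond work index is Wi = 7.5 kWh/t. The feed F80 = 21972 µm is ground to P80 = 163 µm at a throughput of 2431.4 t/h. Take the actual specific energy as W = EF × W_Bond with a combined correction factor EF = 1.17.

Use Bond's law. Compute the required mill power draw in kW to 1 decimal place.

P = 15271.9 kW

Bond: W = 10·Wi·(1/√P80 − 1/√F80)
W = 10·7.5·(1/√163 − 1/√21972) = 10·7.5·(0.071580) = 5.3685 kWh/t
With EF = 1.17: W = 5.3685·1.17 = 6.2811 kWh/t
Mill draw = 6.2811 × 2431.4 = 15271.9 kW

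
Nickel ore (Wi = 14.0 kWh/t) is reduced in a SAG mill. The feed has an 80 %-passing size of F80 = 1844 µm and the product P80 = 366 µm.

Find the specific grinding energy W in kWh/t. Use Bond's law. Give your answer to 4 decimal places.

W = 4.0577 kWh/t

Bond: W = 10·Wi·(1/√P80 − 1/√F80)
1/√366 = 0.052271;  1/√1844 = 0.023287
W = 10·14.0·(0.052271 − 0.023287) = 4.0577 kWh/t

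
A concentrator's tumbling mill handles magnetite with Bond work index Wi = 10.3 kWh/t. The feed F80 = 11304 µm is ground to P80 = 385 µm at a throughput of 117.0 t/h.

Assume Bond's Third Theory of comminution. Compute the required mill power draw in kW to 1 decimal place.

Bond:  W = 10 Wi (1/√P − 1/√F)
W = 10·10.3·(1/√385 − 1/√11304) = 10·10.3·(0.041559) = 4.2806 kWh/t
Power = W × throughput = 4.2806 kWh/t × 117.0 t/h = 500.8 kW

P = 500.8 kW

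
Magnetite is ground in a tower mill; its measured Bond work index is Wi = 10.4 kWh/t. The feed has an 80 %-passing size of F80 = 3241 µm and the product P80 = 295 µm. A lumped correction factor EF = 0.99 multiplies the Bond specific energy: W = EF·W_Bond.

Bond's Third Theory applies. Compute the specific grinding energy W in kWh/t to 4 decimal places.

W = 4.1860 kWh/t

W = 10 Wi (1/√P80 − 1/√F80)  [Bond]
1/√295 = 0.058222;  1/√3241 = 0.017565
W = 10·10.4·(0.058222 − 0.017565) = 4.2283 kWh/t
Apply correction: 4.2283 × 0.99 = 4.1860 kWh/t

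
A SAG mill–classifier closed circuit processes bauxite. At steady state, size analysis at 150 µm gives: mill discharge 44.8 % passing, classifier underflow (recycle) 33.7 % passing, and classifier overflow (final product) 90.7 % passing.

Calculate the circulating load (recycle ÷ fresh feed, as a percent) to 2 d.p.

CL = 413.51 %

Balance %-passing 150 µm (r = R/F):
r = (o − d)/(d − u)
r = (90.7 − 44.8)/(44.8 − 33.7) = 45.9/11.1 = 4.1351
CL = 100·r = 413.51 %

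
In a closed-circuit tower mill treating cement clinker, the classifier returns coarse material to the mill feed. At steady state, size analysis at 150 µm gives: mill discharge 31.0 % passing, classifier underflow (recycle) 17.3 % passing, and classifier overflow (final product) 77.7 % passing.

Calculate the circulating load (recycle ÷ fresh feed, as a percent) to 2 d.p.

Two-product formula at 150 µm:
Fd + Rd = Ru + Fo ⇒ R/F = (o−d)/(d−u)
r = (77.7 − 31.0)/(31.0 − 17.3) = 46.7/13.7 = 3.4088
CL = 100·r = 340.88 %

CL = 340.88 %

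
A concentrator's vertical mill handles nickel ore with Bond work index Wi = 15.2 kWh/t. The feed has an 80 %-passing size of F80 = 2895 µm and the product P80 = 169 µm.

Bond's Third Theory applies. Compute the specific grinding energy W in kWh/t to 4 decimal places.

W = 10 Wi (1/√P80 − 1/√F80)  [Bond]
1/√169 = 0.076923;  1/√2895 = 0.018586
W = 10·15.2·(0.076923 − 0.018586) = 8.8673 kWh/t

W = 8.8673 kWh/t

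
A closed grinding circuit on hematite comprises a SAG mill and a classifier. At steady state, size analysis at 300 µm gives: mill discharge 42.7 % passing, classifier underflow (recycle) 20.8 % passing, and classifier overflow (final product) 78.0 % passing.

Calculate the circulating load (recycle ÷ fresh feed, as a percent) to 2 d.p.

Mass balance on the −300 µm fraction:
(1+r)·d = r·u + o ⇒ r = (o−d)/(d−u)
r = (78.0 − 42.7)/(42.7 − 20.8) = 35.3/21.9 = 1.6119
CL = 100·r = 161.19 %

CL = 161.19 %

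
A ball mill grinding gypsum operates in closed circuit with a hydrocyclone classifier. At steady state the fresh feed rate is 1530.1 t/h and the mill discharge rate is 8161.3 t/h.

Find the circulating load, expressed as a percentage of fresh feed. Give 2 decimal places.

CL = 433.38 %

Discharge = new feed + return, hence
R = M − F = 8161.3 − 1530.1 = 6631.2 t/h
CL = 100·R/F = 100·6631.2/1530.1 = 433.38 %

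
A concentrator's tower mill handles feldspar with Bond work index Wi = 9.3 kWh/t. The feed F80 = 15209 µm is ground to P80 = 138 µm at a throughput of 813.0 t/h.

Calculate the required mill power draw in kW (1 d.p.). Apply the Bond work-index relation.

P = 5823.2 kW

W = 10 Wi (P80^-0.5 − F80^-0.5)
W = 10·9.3·(1/√138 − 1/√15209) = 10·9.3·(0.077017) = 7.1626 kWh/t
Mill draw = 7.1626 × 813.0 = 5823.2 kW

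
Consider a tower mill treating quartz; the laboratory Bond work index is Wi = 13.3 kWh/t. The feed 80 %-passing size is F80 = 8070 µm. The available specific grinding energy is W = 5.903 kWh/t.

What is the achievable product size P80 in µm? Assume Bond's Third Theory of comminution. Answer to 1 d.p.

W = 10·Wi·[P80^(−½) − F80^(−½)]
P80^-0.5 = F80^-0.5 + W/(10 Wi)
  = 5.9030/(10·13.3) + 1/√8070 = 0.044383 + 0.011132 = 0.055515
P80 = (1/0.055515)² = 18.0131² = 324.47 µm

P80 = 324.5 µm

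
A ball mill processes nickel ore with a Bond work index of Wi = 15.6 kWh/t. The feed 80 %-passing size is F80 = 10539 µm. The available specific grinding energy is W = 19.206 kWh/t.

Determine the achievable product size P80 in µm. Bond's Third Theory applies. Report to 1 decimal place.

W = 10·Wi·[P80^(−½) − F80^(−½)]
⇒ 1/√P80 = W/(10 Wi) + 1/√F80
  = 19.2060/(10·15.6) + 1/√10539 = 0.123115 + 0.009741 = 0.132856
P80 = (1/0.132856)² = 7.5269² = 56.65 µm

P80 = 56.7 µm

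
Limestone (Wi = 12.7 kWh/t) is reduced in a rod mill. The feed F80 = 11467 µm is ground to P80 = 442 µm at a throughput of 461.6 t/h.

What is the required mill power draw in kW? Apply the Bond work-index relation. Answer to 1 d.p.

W = 10·Wi·(P80^(-½) − F80^(-½))
W = 10·12.7·(1/√442 − 1/√11467) = 10·12.7·(0.038227) = 4.8548 kWh/t
Power = W × throughput = 4.8548 kWh/t × 461.6 t/h = 2241.0 kW

P = 2241.0 kW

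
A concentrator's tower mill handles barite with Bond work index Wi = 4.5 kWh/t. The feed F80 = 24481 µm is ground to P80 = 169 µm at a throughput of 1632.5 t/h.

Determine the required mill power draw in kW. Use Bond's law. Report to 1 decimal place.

P = 5181.4 kW

W = 10·Wi·(P80^(-½) − F80^(-½))
W = 10·4.5·(1/√169 − 1/√24481) = 10·4.5·(0.070532) = 3.1739 kWh/t
Mill draw = 3.1739 × 1632.5 = 5181.4 kW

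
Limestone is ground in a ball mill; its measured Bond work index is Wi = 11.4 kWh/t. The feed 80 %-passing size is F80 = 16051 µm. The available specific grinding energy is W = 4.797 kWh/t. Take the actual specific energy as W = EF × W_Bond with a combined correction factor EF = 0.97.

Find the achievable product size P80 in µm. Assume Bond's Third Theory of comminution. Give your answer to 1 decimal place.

P80 = 380.4 µm

Bond: W = 10·Wi·(1/√P80 − 1/√F80)
W_Bond = W / EF = 4.797 / 0.97 = 4.9454 kWh/t
P80^-0.5 = F80^-0.5 + W_Bond/(10 Wi)
  = 4.9454/(10·11.4) + 1/√16051 = 0.043380 + 0.007893 = 0.051273
P80 = (1/0.051273)² = 19.5033² = 380.38 µm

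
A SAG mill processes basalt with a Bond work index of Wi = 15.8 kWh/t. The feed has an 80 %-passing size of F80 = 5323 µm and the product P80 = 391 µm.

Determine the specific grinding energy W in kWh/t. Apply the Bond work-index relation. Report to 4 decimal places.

W = 10 Wi (1/√P80 − 1/√F80)  [Bond]
1/√391 = 0.050572;  1/√5323 = 0.013706
W = 10·15.8·(0.050572 − 0.013706) = 5.8248 kWh/t

W = 5.8248 kWh/t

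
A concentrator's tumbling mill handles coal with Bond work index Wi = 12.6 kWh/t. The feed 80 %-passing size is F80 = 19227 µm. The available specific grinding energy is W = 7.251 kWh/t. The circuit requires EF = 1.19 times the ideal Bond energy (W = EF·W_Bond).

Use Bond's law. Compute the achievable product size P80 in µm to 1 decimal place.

Bond:  W = 10 Wi (1/√P − 1/√F)
W_Bond = W / EF = 7.251 / 1.19 = 6.0933 kWh/t
⇒ 1/√P80 = W_Bond/(10·Wi) + 1/√F80
  = 6.0933/(10·12.6) + 1/√19227 = 0.048359 + 0.007212 = 0.055571
P80 = (1/0.055571)² = 17.9949² = 323.82 µm

P80 = 323.8 µm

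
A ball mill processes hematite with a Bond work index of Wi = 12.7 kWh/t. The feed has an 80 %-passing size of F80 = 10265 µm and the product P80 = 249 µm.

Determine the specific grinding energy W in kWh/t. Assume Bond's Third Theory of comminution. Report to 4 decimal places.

W = 6.7948 kWh/t

W = 10·Wi·[P80^(−½) − F80^(−½)]
1/√249 = 0.063372;  1/√10265 = 0.009870
W = 10·12.7·(0.063372 − 0.009870) = 6.7948 kWh/t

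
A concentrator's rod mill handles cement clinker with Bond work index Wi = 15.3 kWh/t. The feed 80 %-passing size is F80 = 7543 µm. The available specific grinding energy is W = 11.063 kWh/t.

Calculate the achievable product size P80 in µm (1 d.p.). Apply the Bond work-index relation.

Bond:  W = 10 Wi (1/√P − 1/√F)
1/√P80 = 1/√F80 + W/(10·Wi)
  = 11.0630/(10·15.3) + 1/√7543 = 0.072307 + 0.011514 = 0.083821
P80 = (1/0.083821)² = 11.9302² = 142.33 µm

P80 = 142.3 µm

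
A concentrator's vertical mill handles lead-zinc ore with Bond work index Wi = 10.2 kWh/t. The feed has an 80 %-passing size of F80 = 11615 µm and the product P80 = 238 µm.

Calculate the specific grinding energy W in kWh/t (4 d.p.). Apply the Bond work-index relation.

W = 5.6652 kWh/t

W = 10·Wi·[P80^(−½) − F80^(−½)]
1/√238 = 0.064820;  1/√11615 = 0.009279
W = 10·10.2·(0.064820 − 0.009279) = 5.6652 kWh/t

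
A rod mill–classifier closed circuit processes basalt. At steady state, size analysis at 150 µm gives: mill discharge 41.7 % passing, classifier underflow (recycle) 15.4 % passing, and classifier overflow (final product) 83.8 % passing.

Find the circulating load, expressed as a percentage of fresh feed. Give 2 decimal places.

CL = 160.08 %

Balance %-passing 150 µm (r = R/F):
r = (o − d)/(d − u)
r = (83.8 − 41.7)/(41.7 − 15.4) = 42.1/26.3 = 1.6008
CL = 100·r = 160.08 %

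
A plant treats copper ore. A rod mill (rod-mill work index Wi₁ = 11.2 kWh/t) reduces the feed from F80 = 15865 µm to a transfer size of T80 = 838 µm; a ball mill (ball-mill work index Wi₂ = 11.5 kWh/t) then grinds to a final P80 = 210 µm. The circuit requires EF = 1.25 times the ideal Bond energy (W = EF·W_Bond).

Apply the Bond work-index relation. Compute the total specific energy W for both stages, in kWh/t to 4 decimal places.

W = 8.6787 kWh/t

Bond:  W = 10 Wi (1/√P − 1/√F)
Stage 1 (15865→838 µm, Wi₁=11.2): W₁ = 10·11.2·(0.034544 − 0.007939) = 2.9798 kWh/t
Stage 2 (838→210 µm, Wi₂=11.5): W₂ = 10·11.5·(0.069007 − 0.034544) = 3.9631 kWh/t
W = W₁ + W₂ = 2.9798 + 3.9631 = 6.9429 kWh/t
With EF = 1.25: W = 6.9429·1.25 = 8.6787 kWh/t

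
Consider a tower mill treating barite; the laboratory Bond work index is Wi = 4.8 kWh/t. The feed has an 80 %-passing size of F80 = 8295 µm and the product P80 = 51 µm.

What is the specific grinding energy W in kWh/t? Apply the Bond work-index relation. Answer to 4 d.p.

Bond:  W = 10 Wi (1/√P − 1/√F)
1/√51 = 0.140028;  1/√8295 = 0.010980
W = 10·4.8·(0.140028 − 0.010980) = 6.1943 kWh/t

W = 6.1943 kWh/t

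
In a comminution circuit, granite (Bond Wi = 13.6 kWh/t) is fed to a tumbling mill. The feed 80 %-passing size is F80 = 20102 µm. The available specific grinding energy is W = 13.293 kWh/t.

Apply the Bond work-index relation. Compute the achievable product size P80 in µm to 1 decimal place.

Bond:  W = 10 Wi (1/√P − 1/√F)
⇒ 1/√P80 = W/(10 Wi) + 1/√F80
  = 13.2930/(10·13.6) + 1/√20102 = 0.097743 + 0.007053 = 0.104796
P80 = (1/0.104796)² = 9.5424² = 91.06 µm

P80 = 91.1 µm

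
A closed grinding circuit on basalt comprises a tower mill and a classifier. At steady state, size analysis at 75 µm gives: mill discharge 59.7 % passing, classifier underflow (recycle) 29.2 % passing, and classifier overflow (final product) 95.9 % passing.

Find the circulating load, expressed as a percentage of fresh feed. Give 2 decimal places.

Balance %-passing 75 µm (r = R/F):
(1+r)·d = r·u + o ⇒ r = (o−d)/(d−u)
r = (95.9 − 59.7)/(59.7 − 29.2) = 36.2/30.5 = 1.1869
CL = 100·r = 118.69 %

CL = 118.69 %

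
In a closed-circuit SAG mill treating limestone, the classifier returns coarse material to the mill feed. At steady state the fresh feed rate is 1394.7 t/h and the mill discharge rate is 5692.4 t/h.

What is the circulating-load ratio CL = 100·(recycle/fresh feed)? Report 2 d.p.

Discharge = new feed + return, hence
R = M − F = 5692.4 − 1394.7 = 4297.7 t/h
CL = 100·R/F = 100·4297.7/1394.7 = 308.15 %

CL = 308.15 %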